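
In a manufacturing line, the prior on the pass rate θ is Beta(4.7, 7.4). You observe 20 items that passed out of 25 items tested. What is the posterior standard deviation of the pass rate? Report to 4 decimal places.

0.0764

The Beta prior is conjugate to a Binomial/Bernoulli likelihood; the update adds successes to α and failures to β.
Posterior: Beta(α+k, β+n−k) = Beta(4.7+20, 7.4+5) = Beta(24.7, 12.4).
Var = αβ/((α+β)²(α+β+1)) = 24.7·12.4/(37.1²·38.1) = 0.00584044; SD = √0.00584044 = 0.0764.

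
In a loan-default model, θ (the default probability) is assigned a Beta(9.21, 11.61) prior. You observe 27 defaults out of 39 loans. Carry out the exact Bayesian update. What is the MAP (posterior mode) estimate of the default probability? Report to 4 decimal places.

The Beta prior is conjugate to a Binomial/Bernoulli likelihood; the update adds successes to α and failures to β.
Posterior: Beta(α+k, β+n−k) = Beta(9.21+27, 11.61+12) = Beta(36.21, 23.61).
Mode of Beta(a,b) for a,b>1 is (a−1)/(a+b−2) = 35.21/57.82 = 0.6090.

0.6090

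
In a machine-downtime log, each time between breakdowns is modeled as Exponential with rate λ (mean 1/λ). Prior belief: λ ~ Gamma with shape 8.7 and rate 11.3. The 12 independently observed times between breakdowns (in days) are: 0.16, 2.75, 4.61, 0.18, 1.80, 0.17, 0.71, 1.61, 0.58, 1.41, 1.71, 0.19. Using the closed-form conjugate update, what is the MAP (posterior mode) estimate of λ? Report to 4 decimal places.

0.7248

With a Gamma(shape α, rate β) prior on the exponential rate λ, the posterior after n observations with total T = Σxᵢ is Gamma(α+n, β+T).
Sum of observations T = 15.88 days; n = 12.
Posterior: Gamma(8.7+12, 11.3+15.88) = Gamma(20.7, 27.18).
Mode = (α−1)/β = 0.7248.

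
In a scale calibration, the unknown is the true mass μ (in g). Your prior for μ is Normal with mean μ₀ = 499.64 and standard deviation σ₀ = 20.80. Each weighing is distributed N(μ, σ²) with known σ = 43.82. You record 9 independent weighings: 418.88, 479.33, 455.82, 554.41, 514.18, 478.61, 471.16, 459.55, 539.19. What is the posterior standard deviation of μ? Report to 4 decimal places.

For Normal data with known variance σ², a Normal(μ₀, σ₀²) prior on μ is conjugate. Posterior precision = 1/σ₀² + n/σ²; posterior mean is the precision-weighted average of μ₀ and x̄.
σ₀² = 20.80² = 432.64, σ² = 43.82² = 1920.1924; σ² + n·σ₀² = 1920.1924 + 9·432.64 = 5813.9524.
Posterior precision = 1/σ₀² + n/σ² = 1/432.64 + 9/1920.1924 = (σ² + n·σ₀²)/(σ₀²σ²) = 5813.9524/(432.64·1920.1924); posterior variance σₙ² = σ₀²σ²/(σ² + n·σ₀²) = 432.64·1920.1924/5813.9524 = 142.889378.
Posterior SD = √σₙ² = √(432.64·1920.1924/5813.9524) = 11.9536.

11.9536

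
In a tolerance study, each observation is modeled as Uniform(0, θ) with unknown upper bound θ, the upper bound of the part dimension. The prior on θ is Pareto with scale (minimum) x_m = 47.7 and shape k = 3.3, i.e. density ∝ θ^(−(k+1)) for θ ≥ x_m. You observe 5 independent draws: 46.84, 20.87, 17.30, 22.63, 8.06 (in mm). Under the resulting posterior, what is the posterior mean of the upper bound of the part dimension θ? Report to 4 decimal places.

A Pareto(scale x_m, shape k) prior on the upper bound θ of Uniform(0, θ) is conjugate: posterior is Pareto(max(x_m, max xᵢ), k + n).
Sample maximum = 46.84; prior scale x_m = 47.7 → posterior scale = max = 47.70.
Posterior shape = 3.3 + 5 = 8.3.
E[θ|data] = k·x_m/(k−1) = 8.3·47.70/7.3 = 54.2342.

54.2342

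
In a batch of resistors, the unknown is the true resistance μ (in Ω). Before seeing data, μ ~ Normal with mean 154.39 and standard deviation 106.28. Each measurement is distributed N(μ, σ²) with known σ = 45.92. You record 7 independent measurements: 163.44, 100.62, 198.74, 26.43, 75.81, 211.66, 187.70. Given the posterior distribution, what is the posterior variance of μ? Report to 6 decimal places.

293.410314

For Normal data with known variance σ², a Normal(μ₀, σ₀²) prior on μ is conjugate. Posterior precision = 1/σ₀² + n/σ²; posterior mean is the precision-weighted average of μ₀ and x̄.
σ₀² = 106.28² = 11295.4384, σ² = 45.92² = 2108.6464; σ² + n·σ₀² = 2108.6464 + 7·11295.4384 = 81176.7152.
Posterior precision = 1/σ₀² + n/σ² = 1/11295.4384 + 7/2108.6464 = (σ² + n·σ₀²)/(σ₀²σ²) = 81176.7152/(11295.4384·2108.6464); posterior variance σₙ² = σ₀²σ²/(σ² + n·σ₀²) = 11295.4384·2108.6464/81176.7152 = 293.410314.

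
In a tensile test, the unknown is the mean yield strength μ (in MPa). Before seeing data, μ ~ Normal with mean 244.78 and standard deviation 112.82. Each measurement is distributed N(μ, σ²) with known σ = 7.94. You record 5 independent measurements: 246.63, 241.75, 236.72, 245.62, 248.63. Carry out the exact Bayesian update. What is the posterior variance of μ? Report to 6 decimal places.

For Normal data with known variance σ², a Normal(μ₀, σ₀²) prior on μ is conjugate. Posterior precision = 1/σ₀² + n/σ²; posterior mean is the precision-weighted average of μ₀ and x̄.
σ₀² = 112.82² = 12728.3524, σ² = 7.94² = 63.0436; σ² + n·σ₀² = 63.0436 + 5·12728.3524 = 63704.8056.
Posterior precision = 1/σ₀² + n/σ² = 1/12728.3524 + 5/63.0436 = (σ² + n·σ₀²)/(σ₀²σ²) = 63704.8056/(12728.3524·63.0436); posterior variance σₙ² = σ₀²σ²/(σ² + n·σ₀²) = 12728.3524·63.0436/63704.8056 = 12.596242.

12.596242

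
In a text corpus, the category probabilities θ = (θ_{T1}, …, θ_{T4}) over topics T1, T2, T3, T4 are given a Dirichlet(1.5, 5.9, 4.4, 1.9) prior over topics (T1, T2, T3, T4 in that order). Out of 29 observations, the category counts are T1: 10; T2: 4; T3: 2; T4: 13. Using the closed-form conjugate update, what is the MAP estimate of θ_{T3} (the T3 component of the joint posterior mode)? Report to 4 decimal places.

0.1395

The Dirichlet prior is conjugate to the Multinomial likelihood: each posterior αⱼ = prior αⱼ + observed count nⱼ.
Posterior concentration: (11.5, 9.9, 6.4, 14.9), total = 42.7.
Joint mode component: (α_{T3}−1)/(Σα−K) = 5.4/38.7 = 0.1395.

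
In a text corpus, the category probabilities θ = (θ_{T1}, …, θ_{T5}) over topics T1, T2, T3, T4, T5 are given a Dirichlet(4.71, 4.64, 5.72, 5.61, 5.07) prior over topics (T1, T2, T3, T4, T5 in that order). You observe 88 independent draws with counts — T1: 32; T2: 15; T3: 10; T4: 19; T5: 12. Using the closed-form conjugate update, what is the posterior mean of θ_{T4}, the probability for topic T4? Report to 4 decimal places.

0.2164

The Dirichlet prior is conjugate to the Multinomial likelihood: each posterior αⱼ = prior αⱼ + observed count nⱼ.
Posterior concentration: (36.71, 19.64, 15.72, 24.61, 17.07), total = 113.75.
E[θ_{T4}|data] = α_{T4}/Σα = 24.61/113.75 = 0.2164.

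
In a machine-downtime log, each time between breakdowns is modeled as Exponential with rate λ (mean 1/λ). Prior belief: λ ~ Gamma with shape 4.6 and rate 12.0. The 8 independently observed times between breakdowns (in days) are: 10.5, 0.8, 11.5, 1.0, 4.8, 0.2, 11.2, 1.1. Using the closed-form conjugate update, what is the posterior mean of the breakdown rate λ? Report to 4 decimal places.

With a Gamma(shape α, rate β) prior on the exponential rate λ, the posterior after n observations with total T = Σxᵢ is Gamma(α+n, β+T).
Sum of observations T = 41.1 days; n = 8.
Posterior: Gamma(4.6+8, 12.0+41.1) = Gamma(12.6, 53.1).
Posterior mean of λ = α/β = 12.6/53.1 = 0.2373.

0.2373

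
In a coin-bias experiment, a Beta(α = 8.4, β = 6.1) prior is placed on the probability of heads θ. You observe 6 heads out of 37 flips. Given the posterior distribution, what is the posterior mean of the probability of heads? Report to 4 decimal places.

The Beta prior is conjugate to a Binomial/Bernoulli likelihood; the update adds successes to α and failures to β.
Posterior: Beta(α+k, β+n−k) = Beta(8.4+6, 6.1+31) = Beta(14.4, 37.1).
Posterior mean = α/(α+β) = 14.4/51.5 = 0.2796.

0.2796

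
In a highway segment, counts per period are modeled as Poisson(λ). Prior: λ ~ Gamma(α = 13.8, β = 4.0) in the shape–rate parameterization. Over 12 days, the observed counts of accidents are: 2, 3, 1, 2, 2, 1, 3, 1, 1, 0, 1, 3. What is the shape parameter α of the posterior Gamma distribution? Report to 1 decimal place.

33.8

With a Gamma(shape α, rate β) prior, the Poisson likelihood is conjugate: the posterior is Gamma(α + ΣXᵢ, β + n).
Sum of counts S = 20 over n = 12 days.
Posterior: Gamma(α+S, β+n) = Gamma(13.8+20, 4.0+12) = Gamma(33.8, 16.0).
Posterior α = 33.8.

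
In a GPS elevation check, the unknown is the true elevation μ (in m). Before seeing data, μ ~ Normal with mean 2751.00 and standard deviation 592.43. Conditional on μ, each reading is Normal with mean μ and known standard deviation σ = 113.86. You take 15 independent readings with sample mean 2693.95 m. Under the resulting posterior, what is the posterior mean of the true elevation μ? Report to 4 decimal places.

For Normal data with known variance σ², a Normal(μ₀, σ₀²) prior on μ is conjugate. Posterior precision = 1/σ₀² + n/σ²; posterior mean is the precision-weighted average of μ₀ and x̄.
n·x̄ = 15·2693.95 = 40409.25.
σ₀² = 592.43² = 350973.3049, σ² = 113.86² = 12964.0996; σ² + n·σ₀² = 12964.0996 + 15·350973.3049 = 5277563.6731.
Posterior mean = (μ₀/σ₀² + n·x̄/σ²)/(1/σ₀² + n/σ²) = (σ²·μ₀ + σ₀²·n·x̄)/(σ² + n·σ₀²) = (12964.0996·2751.00 + 350973.3049·40409.25)/5277563.6731 = 14218232259.029925/5277563.6731 = 2694.0901.

2694.0901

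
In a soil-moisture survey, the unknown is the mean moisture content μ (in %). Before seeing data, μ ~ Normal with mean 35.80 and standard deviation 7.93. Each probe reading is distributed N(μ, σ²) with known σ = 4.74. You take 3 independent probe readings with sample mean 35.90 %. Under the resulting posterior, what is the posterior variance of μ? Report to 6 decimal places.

For Normal data with known variance σ², a Normal(μ₀, σ₀²) prior on μ is conjugate. Posterior precision = 1/σ₀² + n/σ²; posterior mean is the precision-weighted average of μ₀ and x̄.
σ₀² = 7.93² = 62.8849, σ² = 4.74² = 22.4676; σ² + n·σ₀² = 22.4676 + 3·62.8849 = 211.1223.
Posterior precision = 1/σ₀² + n/σ² = 1/62.8849 + 3/22.4676 = (σ² + n·σ₀²)/(σ₀²σ²) = 211.1223/(62.8849·22.4676); posterior variance σₙ² = σ₀²σ²/(σ² + n·σ₀²) = 62.8849·22.4676/211.1223 = 6.692201.

6.692201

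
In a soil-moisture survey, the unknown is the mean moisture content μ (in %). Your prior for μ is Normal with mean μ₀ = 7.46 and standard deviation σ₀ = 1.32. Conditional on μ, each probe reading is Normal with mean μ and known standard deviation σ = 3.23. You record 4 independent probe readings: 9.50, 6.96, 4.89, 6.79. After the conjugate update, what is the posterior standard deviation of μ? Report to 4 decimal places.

For Normal data with known variance σ², a Normal(μ₀, σ₀²) prior on μ is conjugate. Posterior precision = 1/σ₀² + n/σ²; posterior mean is the precision-weighted average of μ₀ and x̄.
σ₀² = 1.32² = 1.7424, σ² = 3.23² = 10.4329; σ² + n·σ₀² = 10.4329 + 4·1.7424 = 17.4025.
Posterior precision = 1/σ₀² + n/σ² = 1/1.7424 + 4/10.4329 = (σ² + n·σ₀²)/(σ₀²σ²) = 17.4025/(1.7424·10.4329); posterior variance σₙ² = σ₀²σ²/(σ² + n·σ₀²) = 1.7424·10.4329/17.4025 = 1.044579.
Posterior SD = √σₙ² = √(1.7424·10.4329/17.4025) = 1.0220.

1.0220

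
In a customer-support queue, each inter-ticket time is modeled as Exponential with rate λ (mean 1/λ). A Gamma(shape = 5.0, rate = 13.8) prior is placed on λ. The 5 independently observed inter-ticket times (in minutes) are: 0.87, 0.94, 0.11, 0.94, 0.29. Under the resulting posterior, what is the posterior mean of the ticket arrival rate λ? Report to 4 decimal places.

0.5900

With a Gamma(shape α, rate β) prior on the exponential rate λ, the posterior after n observations with total T = Σxᵢ is Gamma(α+n, β+T).
Sum of observations T = 3.15 minutes; n = 5.
Posterior: Gamma(5.0+5, 13.8+3.15) = Gamma(10.0, 16.95).
Posterior mean of λ = α/β = 10.0/16.95 = 0.5900.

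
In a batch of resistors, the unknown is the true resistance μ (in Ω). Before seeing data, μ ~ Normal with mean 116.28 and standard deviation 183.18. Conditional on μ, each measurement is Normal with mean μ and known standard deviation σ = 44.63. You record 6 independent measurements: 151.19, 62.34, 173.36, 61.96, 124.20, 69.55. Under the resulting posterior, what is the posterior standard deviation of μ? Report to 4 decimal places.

18.1307

For Normal data with known variance σ², a Normal(μ₀, σ₀²) prior on μ is conjugate. Posterior precision = 1/σ₀² + n/σ²; posterior mean is the precision-weighted average of μ₀ and x̄.
σ₀² = 183.18² = 33554.9124, σ² = 44.63² = 1991.8369; σ² + n·σ₀² = 1991.8369 + 6·33554.9124 = 203321.3113.
Posterior precision = 1/σ₀² + n/σ² = 1/33554.9124 + 6/1991.8369 = (σ² + n·σ₀²)/(σ₀²σ²) = 203321.3113/(33554.9124·1991.8369); posterior variance σₙ² = σ₀²σ²/(σ² + n·σ₀²) = 33554.9124·1991.8369/203321.3113 = 328.720646.
Posterior SD = √σₙ² = √(33554.9124·1991.8369/203321.3113) = 18.1307.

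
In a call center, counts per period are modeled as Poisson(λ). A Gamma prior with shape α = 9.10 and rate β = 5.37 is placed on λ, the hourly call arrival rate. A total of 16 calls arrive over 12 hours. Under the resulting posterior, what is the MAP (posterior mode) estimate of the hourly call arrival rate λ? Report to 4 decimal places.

1.3874

With a Gamma(shape α, rate β) prior, the Poisson likelihood is conjugate: the posterior is Gamma(α + ΣXᵢ, β + n).
Posterior: Gamma(α+S, β+n) = Gamma(9.10+16, 5.37+12) = Gamma(25.10, 17.37).
Mode of Gamma(α,β) for α≥1 is (α−1)/β = 24.10/17.37 = 1.3874.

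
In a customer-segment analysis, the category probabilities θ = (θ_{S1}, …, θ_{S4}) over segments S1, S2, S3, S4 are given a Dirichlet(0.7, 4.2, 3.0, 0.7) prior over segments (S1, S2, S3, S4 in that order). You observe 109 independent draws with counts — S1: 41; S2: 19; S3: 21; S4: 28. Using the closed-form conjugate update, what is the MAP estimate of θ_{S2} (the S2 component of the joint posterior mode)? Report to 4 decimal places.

0.1954

The Dirichlet prior is conjugate to the Multinomial likelihood: each posterior αⱼ = prior αⱼ + observed count nⱼ.
Posterior concentration: (41.7, 23.2, 24.0, 28.7), total = 117.6.
Joint mode component: (α_{S2}−1)/(Σα−K) = 22.2/113.6 = 0.1954.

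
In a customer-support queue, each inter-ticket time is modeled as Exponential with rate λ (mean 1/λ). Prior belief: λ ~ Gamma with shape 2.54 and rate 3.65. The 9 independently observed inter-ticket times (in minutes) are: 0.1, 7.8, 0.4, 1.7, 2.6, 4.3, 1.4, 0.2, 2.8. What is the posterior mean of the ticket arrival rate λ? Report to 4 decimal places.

With a Gamma(shape α, rate β) prior on the exponential rate λ, the posterior after n observations with total T = Σxᵢ is Gamma(α+n, β+T).
Sum of observations T = 21.3 minutes; n = 9.
Posterior: Gamma(2.54+9, 3.65+21.3) = Gamma(11.54, 24.95).
Posterior mean of λ = α/β = 11.54/24.95 = 0.4625.

0.4625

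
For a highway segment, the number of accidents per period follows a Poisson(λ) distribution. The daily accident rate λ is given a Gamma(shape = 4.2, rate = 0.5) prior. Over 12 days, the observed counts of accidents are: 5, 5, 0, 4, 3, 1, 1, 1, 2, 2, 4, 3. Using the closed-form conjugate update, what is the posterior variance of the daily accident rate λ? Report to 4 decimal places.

With a Gamma(shape α, rate β) prior, the Poisson likelihood is conjugate: the posterior is Gamma(α + ΣXᵢ, β + n).
Sum of counts S = 31 over n = 12 days.
Posterior: Gamma(α+S, β+n) = Gamma(4.2+31, 0.5+12) = Gamma(35.2, 12.5).
Var = α/β² = 35.2/12.5² = 0.2253.

0.2253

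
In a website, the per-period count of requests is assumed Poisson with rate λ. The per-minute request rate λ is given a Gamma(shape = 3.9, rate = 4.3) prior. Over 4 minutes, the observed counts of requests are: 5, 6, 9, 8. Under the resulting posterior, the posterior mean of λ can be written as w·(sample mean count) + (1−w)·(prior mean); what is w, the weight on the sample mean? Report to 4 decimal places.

With a Gamma(shape α, rate β) prior, the Poisson likelihood is conjugate: the posterior is Gamma(α + ΣXᵢ, β + n).
Posterior mean = (α₀+S)/(β₀+n) = [n/(β₀+n)]·(S/n) + [β₀/(β₀+n)]·(α₀/β₀), so only n and β₀ enter the weight.
Weight on data w = n/(β₀+n) = 4/(4.3+4) = 4/8.3 = 0.4819.

0.4819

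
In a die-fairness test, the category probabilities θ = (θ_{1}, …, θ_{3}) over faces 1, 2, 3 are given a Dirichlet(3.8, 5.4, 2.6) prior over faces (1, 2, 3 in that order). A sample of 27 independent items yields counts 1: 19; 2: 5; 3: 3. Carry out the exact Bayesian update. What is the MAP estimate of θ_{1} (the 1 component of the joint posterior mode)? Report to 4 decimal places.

0.6089

The Dirichlet prior is conjugate to the Multinomial likelihood: each posterior αⱼ = prior αⱼ + observed count nⱼ.
Posterior concentration: (22.8, 10.4, 5.6), total = 38.8.
Joint mode component: (α_{1}−1)/(Σα−K) = 21.8/35.8 = 0.6089.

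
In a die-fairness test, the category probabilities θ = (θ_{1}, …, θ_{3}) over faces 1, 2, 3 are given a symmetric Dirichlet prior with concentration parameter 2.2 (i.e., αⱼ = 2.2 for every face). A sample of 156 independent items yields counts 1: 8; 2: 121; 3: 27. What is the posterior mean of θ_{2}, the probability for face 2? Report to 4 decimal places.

0.7577

The Dirichlet prior is conjugate to the Multinomial likelihood: each posterior αⱼ = prior αⱼ + observed count nⱼ.
Posterior concentration: (10.2, 123.2, 29.2), total = 162.6.
E[θ_{2}|data] = α_{2}/Σα = 123.2/162.6 = 0.7577.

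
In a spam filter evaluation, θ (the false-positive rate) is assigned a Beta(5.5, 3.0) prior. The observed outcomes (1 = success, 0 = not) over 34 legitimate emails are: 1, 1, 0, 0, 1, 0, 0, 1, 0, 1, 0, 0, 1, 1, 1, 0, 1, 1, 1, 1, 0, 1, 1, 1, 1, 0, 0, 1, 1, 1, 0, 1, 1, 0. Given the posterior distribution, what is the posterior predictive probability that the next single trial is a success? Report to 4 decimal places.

0.6235

The Beta prior is conjugate to a Binomial/Bernoulli likelihood; the update adds successes to α and failures to β.
Posterior: Beta(α+k, β+n−k) = Beta(5.5+21, 3.0+13) = Beta(26.5, 16.0).
For a single future Bernoulli trial, P(success | data) = α/(α+β) = 0.6235.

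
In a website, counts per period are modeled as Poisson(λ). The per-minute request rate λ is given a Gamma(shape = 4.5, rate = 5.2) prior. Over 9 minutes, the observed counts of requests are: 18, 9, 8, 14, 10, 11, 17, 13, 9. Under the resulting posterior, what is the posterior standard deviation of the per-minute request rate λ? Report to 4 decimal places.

0.7503

With a Gamma(shape α, rate β) prior, the Poisson likelihood is conjugate: the posterior is Gamma(α + ΣXᵢ, β + n).
Sum of counts S = 109 over n = 9 minutes.
Posterior: Gamma(α+S, β+n) = Gamma(4.5+109, 5.2+9) = Gamma(113.5, 14.2).
SD = √α/β = √113.5/14.2 = 0.7503.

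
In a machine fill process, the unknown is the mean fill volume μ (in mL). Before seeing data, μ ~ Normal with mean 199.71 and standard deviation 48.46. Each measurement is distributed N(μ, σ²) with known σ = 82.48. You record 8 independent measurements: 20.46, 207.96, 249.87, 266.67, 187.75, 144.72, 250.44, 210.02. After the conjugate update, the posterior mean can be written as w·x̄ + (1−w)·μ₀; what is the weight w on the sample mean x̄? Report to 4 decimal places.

0.7342

For Normal data with known variance σ², a Normal(μ₀, σ₀²) prior on μ is conjugate. Posterior precision = 1/σ₀² + n/σ²; posterior mean is the precision-weighted average of μ₀ and x̄.
σ₀² = 48.46² = 2348.3716, σ² = 82.48² = 6802.9504. Prior precision 1/σ₀² = 1/2348.3716; data precision n/σ² = 8/6802.9504.
w = (n/σ²)/(1/σ₀² + n/σ²) = n·σ₀²/(σ² + n·σ₀²) = 8·2348.3716/(6802.9504 + 8·2348.3716) = 18786.9728/25589.9232 = 0.7342.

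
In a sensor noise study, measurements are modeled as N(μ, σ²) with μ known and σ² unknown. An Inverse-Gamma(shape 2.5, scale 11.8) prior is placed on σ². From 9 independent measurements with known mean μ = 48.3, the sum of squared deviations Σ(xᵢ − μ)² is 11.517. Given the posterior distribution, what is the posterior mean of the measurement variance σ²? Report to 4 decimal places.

2.9264

With known mean μ and an Inverse-Gamma(α, β) prior on σ², the Normal likelihood is conjugate: posterior is Inv-Gamma(α + n/2, β + Σ(xᵢ−μ)²/2).
Posterior: Inv-Gamma(2.5 + 9/2, 11.8 + 11.517/2) = Inv-Gamma(7.00, 17.5585).
E[σ²|data] = β/(α−1) = 17.5585/6.00 = 2.9264.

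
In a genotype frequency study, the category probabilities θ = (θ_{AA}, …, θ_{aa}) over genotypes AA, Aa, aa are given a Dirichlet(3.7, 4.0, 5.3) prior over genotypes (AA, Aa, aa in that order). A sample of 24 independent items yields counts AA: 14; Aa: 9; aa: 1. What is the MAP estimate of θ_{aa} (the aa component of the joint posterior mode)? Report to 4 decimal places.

The Dirichlet prior is conjugate to the Multinomial likelihood: each posterior αⱼ = prior αⱼ + observed count nⱼ.
Posterior concentration: (17.7, 13.0, 6.3), total = 37.0.
Joint mode component: (α_{aa}−1)/(Σα−K) = 5.3/34.0 = 0.1559.

0.1559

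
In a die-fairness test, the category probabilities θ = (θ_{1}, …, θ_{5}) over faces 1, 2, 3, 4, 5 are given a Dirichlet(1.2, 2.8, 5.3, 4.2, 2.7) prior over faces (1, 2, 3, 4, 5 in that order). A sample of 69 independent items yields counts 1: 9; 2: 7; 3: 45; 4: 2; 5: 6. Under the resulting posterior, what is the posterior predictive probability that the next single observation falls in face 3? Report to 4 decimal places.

0.5904

The Dirichlet prior is conjugate to the Multinomial likelihood: each posterior αⱼ = prior αⱼ + observed count nⱼ.
Posterior concentration: (10.2, 9.8, 50.3, 6.2, 8.7), total = 85.2.
P(next = 3 | data) = α_{3}/Σα = 0.5904.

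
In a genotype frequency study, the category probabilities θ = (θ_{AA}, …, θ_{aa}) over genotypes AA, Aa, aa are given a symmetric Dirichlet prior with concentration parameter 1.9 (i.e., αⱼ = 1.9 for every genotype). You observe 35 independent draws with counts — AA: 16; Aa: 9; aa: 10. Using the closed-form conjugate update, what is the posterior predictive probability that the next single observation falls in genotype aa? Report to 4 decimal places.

0.2924

The Dirichlet prior is conjugate to the Multinomial likelihood: each posterior αⱼ = prior αⱼ + observed count nⱼ.
Posterior concentration: (17.9, 10.9, 11.9), total = 40.7.
P(next = aa | data) = α_{aa}/Σα = 0.2924.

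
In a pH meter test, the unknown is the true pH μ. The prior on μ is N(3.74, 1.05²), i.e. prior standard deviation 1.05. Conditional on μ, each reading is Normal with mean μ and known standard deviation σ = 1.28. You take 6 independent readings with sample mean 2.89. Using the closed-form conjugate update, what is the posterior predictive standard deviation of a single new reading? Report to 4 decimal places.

1.3628

For Normal data with known variance σ², a Normal(μ₀, σ₀²) prior on μ is conjugate. Posterior precision = 1/σ₀² + n/σ²; posterior mean is the precision-weighted average of μ₀ and x̄.
σ₀² = 1.05² = 1.1025, σ² = 1.28² = 1.6384; σ² + n·σ₀² = 1.6384 + 6·1.1025 = 8.2534.
Posterior precision = 1/σ₀² + n/σ² = 1/1.1025 + 6/1.6384 = (σ² + n·σ₀²)/(σ₀²σ²) = 8.2534/(1.1025·1.6384); posterior variance σₙ² = σ₀²σ²/(σ² + n·σ₀²) = 1.1025·1.6384/8.2534 = 0.218860.
Predictive variance for one new observation = σₙ² + σ² = 1.1025·1.6384/8.2534 + 1.6384 = σ²·(σ₀² + 8.2534)/8.2534 = 1.6384·9.3559/8.2534 = 1.857260; SD = √(1.6384·9.3559/8.2534) = 1.3628.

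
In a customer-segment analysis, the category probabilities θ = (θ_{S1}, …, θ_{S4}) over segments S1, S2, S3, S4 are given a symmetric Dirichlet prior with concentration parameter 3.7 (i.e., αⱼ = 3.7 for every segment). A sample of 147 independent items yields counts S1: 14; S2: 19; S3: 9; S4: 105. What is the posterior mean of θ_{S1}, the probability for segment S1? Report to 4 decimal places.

0.1094

The Dirichlet prior is conjugate to the Multinomial likelihood: each posterior αⱼ = prior αⱼ + observed count nⱼ.
Posterior concentration: (17.7, 22.7, 12.7, 108.7), total = 161.8.
E[θ_{S1}|data] = α_{S1}/Σα = 17.7/161.8 = 0.1094.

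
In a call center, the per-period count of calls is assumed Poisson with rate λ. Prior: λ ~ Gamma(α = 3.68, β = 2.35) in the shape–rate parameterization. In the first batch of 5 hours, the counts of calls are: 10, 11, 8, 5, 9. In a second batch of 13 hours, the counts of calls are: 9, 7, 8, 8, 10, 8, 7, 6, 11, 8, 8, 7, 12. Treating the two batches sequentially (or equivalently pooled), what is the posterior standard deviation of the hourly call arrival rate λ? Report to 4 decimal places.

0.6131

With a Gamma(shape α, rate β) prior, the Poisson likelihood is conjugate: the posterior is Gamma(α + ΣXᵢ, β + n).
Batch 1: sum of counts S = 43 over n = 5 hours.
After batch 1: Gamma(α+S, β+n) = Gamma(3.68+43, 2.35+5) = Gamma(46.68, 7.35).
Batch 2: sum of counts S = 109 over n = 13 hours.
After batch 2: Gamma(α+S, β+n) = Gamma(46.68+109, 7.35+13) = Gamma(155.68, 20.35).
SD = √α/β = √155.68/20.35 = 0.6131.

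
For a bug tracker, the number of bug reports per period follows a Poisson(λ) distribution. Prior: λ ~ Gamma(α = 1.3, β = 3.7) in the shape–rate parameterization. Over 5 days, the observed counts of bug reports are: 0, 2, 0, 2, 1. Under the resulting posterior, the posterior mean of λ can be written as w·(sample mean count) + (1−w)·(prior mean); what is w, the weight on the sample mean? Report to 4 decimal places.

With a Gamma(shape α, rate β) prior, the Poisson likelihood is conjugate: the posterior is Gamma(α + ΣXᵢ, β + n).
Posterior mean = (α₀+S)/(β₀+n) = [n/(β₀+n)]·(S/n) + [β₀/(β₀+n)]·(α₀/β₀), so only n and β₀ enter the weight.
Weight on data w = n/(β₀+n) = 5/(3.7+5) = 5/8.7 = 0.5747.

0.5747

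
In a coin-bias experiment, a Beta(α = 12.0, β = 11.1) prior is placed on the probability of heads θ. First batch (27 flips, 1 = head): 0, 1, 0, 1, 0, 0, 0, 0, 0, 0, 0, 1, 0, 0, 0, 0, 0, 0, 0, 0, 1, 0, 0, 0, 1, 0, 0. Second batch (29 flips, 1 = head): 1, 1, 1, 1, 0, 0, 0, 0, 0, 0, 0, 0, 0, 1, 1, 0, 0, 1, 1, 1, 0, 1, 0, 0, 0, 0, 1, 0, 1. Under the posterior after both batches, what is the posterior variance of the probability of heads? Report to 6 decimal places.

0.002899

The Beta prior is conjugate to a Binomial/Bernoulli likelihood; the update adds successes to α and failures to β.
After batch 1: Beta(12.0+5, 11.1+22) = Beta(17.0, 33.1).
After batch 2: Beta(17.0+12, 33.1+17) = Beta(29.0, 50.1).
Var = αβ/((α+β)²(α+β+1)) = 29.0·50.1/(79.1²·80.1) = 0.002899.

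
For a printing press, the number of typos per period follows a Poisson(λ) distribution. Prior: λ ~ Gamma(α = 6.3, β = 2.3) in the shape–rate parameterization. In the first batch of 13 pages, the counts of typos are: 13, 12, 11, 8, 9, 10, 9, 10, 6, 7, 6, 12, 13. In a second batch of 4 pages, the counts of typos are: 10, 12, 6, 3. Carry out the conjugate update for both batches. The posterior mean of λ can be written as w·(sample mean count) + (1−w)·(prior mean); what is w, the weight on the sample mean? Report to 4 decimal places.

0.8808

With a Gamma(shape α, rate β) prior, the Poisson likelihood is conjugate: the posterior is Gamma(α + ΣXᵢ, β + n).
Total number of pages: n = 13 + 4 = 17.
Posterior mean = (α₀+S)/(β₀+n) = [n/(β₀+n)]·(S/n) + [β₀/(β₀+n)]·(α₀/β₀), so only n and β₀ enter the weight.
Weight on data w = n/(β₀+n) = 17/(2.3+17) = 17/19.3 = 0.8808.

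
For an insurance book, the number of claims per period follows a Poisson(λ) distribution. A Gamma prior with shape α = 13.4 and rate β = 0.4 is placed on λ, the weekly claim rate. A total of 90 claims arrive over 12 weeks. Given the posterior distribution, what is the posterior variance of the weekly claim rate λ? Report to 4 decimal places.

0.6725

With a Gamma(shape α, rate β) prior, the Poisson likelihood is conjugate: the posterior is Gamma(α + ΣXᵢ, β + n).
Posterior: Gamma(α+S, β+n) = Gamma(13.4+90, 0.4+12) = Gamma(103.4, 12.4).
Var = α/β² = 103.4/12.4² = 0.6725.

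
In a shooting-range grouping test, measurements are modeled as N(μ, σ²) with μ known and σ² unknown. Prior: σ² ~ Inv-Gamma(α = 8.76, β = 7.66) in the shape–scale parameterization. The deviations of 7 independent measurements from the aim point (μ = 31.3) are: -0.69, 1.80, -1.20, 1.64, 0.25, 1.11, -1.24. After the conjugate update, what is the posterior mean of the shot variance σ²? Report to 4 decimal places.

With known mean μ and an Inverse-Gamma(α, β) prior on σ², the Normal likelihood is conjugate: posterior is Inv-Gamma(α + n/2, β + Σ(xᵢ−μ)²/2).
Σ(xᵢ−μ)² = (-0.69)² + (1.80)² + (-1.20)² + (1.64)² + (0.25)² + (1.11)² + (-1.24)² = 10.6779.
Posterior: Inv-Gamma(8.76 + 7/2, 7.66 + 10.6779/2) = Inv-Gamma(12.26, 12.99895).
E[σ²|data] = β/(α−1) = 12.99895/11.26 = 1.1544.

1.1544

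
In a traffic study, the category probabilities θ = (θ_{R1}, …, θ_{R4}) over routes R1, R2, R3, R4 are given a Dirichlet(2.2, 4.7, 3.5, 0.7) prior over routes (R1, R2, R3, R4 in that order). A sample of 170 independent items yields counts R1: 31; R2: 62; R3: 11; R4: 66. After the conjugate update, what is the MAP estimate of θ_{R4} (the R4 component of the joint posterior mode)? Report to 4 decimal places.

The Dirichlet prior is conjugate to the Multinomial likelihood: each posterior αⱼ = prior αⱼ + observed count nⱼ.
Posterior concentration: (33.2, 66.7, 14.5, 66.7), total = 181.1.
Joint mode component: (α_{R4}−1)/(Σα−K) = 65.7/177.1 = 0.3710.

0.3710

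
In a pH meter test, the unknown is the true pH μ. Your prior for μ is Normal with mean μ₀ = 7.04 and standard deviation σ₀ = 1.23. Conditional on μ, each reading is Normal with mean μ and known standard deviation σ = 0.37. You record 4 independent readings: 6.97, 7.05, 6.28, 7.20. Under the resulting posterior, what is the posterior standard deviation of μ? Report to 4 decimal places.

0.1829

For Normal data with known variance σ², a Normal(μ₀, σ₀²) prior on μ is conjugate. Posterior precision = 1/σ₀² + n/σ²; posterior mean is the precision-weighted average of μ₀ and x̄.
σ₀² = 1.23² = 1.5129, σ² = 0.37² = 0.1369; σ² + n·σ₀² = 0.1369 + 4·1.5129 = 6.1885.
Posterior precision = 1/σ₀² + n/σ² = 1/1.5129 + 4/0.1369 = (σ² + n·σ₀²)/(σ₀²σ²) = 6.1885/(1.5129·0.1369); posterior variance σₙ² = σ₀²σ²/(σ² + n·σ₀²) = 1.5129·0.1369/6.1885 = 0.033468.
Posterior SD = √σₙ² = √(1.5129·0.1369/6.1885) = 0.1829.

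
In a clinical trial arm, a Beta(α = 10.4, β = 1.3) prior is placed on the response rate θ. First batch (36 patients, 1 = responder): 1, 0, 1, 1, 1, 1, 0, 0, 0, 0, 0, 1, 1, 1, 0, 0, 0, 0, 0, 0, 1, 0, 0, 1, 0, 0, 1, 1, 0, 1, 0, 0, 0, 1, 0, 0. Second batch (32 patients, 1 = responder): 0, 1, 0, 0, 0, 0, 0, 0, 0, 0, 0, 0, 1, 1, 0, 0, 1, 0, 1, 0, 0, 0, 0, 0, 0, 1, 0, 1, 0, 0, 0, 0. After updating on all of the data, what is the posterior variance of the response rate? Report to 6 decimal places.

0.002959

The Beta prior is conjugate to a Binomial/Bernoulli likelihood; the update adds successes to α and failures to β.
After batch 1: Beta(10.4+14, 1.3+22) = Beta(24.4, 23.3).
After batch 2: Beta(24.4+7, 23.3+25) = Beta(31.4, 48.3).
Var = αβ/((α+β)²(α+β+1)) = 31.4·48.3/(79.7²·80.7) = 0.002959.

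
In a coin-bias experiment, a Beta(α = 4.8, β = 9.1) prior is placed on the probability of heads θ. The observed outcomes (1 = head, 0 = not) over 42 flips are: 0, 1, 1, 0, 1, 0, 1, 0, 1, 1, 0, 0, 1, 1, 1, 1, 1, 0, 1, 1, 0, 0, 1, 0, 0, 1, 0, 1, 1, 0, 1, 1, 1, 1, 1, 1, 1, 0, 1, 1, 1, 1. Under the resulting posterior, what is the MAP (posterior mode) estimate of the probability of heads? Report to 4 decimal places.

0.5900

The Beta prior is conjugate to a Binomial/Bernoulli likelihood; the update adds successes to α and failures to β.
Posterior: Beta(α+k, β+n−k) = Beta(4.8+28, 9.1+14) = Beta(32.8, 23.1).
Mode of Beta(a,b) for a,b>1 is (a−1)/(a+b−2) = 31.8/53.9 = 0.5900.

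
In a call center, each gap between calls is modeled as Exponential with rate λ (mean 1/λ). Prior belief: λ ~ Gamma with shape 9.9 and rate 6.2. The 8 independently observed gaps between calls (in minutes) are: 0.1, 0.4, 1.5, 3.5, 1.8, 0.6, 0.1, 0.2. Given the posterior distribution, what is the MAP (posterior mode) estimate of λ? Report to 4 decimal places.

1.1736

With a Gamma(shape α, rate β) prior on the exponential rate λ, the posterior after n observations with total T = Σxᵢ is Gamma(α+n, β+T).
Sum of observations T = 8.2 minutes; n = 8.
Posterior: Gamma(9.9+8, 6.2+8.2) = Gamma(17.9, 14.4).
Mode = (α−1)/β = 1.1736.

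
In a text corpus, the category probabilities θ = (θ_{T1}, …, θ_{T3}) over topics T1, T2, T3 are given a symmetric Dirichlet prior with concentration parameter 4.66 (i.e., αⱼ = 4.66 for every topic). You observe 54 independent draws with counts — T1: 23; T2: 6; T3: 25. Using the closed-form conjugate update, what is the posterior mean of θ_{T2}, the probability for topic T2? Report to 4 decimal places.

The Dirichlet prior is conjugate to the Multinomial likelihood: each posterior αⱼ = prior αⱼ + observed count nⱼ.
Posterior concentration: (27.66, 10.66, 29.66), total = 67.98.
E[θ_{T2}|data] = α_{T2}/Σα = 10.66/67.98 = 0.1568.

0.1568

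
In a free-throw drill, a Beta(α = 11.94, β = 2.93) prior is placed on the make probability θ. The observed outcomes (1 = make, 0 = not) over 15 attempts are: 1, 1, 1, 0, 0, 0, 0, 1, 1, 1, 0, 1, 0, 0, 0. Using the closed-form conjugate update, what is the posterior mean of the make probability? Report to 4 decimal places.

0.6341

The Beta prior is conjugate to a Binomial/Bernoulli likelihood; the update adds successes to α and failures to β.
Posterior: Beta(α+k, β+n−k) = Beta(11.94+7, 2.93+8) = Beta(18.94, 10.93).
Posterior mean = α/(α+β) = 18.94/29.87 = 0.6341.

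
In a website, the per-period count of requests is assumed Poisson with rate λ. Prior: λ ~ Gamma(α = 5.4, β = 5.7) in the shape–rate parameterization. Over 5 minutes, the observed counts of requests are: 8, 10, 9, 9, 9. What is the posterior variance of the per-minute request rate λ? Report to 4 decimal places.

With a Gamma(shape α, rate β) prior, the Poisson likelihood is conjugate: the posterior is Gamma(α + ΣXᵢ, β + n).
Sum of counts S = 45 over n = 5 minutes.
Posterior: Gamma(α+S, β+n) = Gamma(5.4+45, 5.7+5) = Gamma(50.4, 10.7).
Var = α/β² = 50.4/10.7² = 0.4402.

0.4402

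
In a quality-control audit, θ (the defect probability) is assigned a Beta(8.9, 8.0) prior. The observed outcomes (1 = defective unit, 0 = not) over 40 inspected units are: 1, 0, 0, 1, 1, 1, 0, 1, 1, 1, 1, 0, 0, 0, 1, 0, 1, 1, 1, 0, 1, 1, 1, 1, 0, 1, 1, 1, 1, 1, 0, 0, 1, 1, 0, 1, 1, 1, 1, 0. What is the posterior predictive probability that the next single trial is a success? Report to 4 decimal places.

0.6309

The Beta prior is conjugate to a Binomial/Bernoulli likelihood; the update adds successes to α and failures to β.
Posterior: Beta(α+k, β+n−k) = Beta(8.9+27, 8.0+13) = Beta(35.9, 21.0).
For a single future Bernoulli trial, P(success | data) = α/(α+β) = 0.6309.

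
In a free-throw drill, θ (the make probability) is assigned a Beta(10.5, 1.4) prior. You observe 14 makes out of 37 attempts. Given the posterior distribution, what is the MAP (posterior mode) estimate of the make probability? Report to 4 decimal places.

0.5011

The Beta prior is conjugate to a Binomial/Bernoulli likelihood; the update adds successes to α and failures to β.
Posterior: Beta(α+k, β+n−k) = Beta(10.5+14, 1.4+23) = Beta(24.5, 24.4).
Mode of Beta(a,b) for a,b>1 is (a−1)/(a+b−2) = 23.5/46.9 = 0.5011.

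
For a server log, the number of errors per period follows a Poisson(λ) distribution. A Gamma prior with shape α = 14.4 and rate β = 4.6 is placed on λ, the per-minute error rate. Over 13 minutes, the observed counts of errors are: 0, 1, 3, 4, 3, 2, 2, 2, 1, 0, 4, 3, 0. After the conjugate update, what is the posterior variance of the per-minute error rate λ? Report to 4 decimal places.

With a Gamma(shape α, rate β) prior, the Poisson likelihood is conjugate: the posterior is Gamma(α + ΣXᵢ, β + n).
Sum of counts S = 25 over n = 13 minutes.
Posterior: Gamma(α+S, β+n) = Gamma(14.4+25, 4.6+13) = Gamma(39.4, 17.6).
Var = α/β² = 39.4/17.6² = 0.1272.

0.1272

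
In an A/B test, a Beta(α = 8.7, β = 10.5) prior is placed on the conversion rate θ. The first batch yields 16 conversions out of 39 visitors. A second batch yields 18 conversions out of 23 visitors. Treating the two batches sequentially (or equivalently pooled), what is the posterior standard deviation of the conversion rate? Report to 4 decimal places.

The Beta prior is conjugate to a Binomial/Bernoulli likelihood; the update adds successes to α and failures to β.
After batch 1: Beta(8.7+16, 10.5+23) = Beta(24.7, 33.5).
After batch 2: Beta(24.7+18, 33.5+5) = Beta(42.7, 38.5).
Var = αβ/((α+β)²(α+β+1)) = 42.7·38.5/(81.2²·82.2) = 0.00303323; SD = √0.00303323 = 0.0551.

0.0551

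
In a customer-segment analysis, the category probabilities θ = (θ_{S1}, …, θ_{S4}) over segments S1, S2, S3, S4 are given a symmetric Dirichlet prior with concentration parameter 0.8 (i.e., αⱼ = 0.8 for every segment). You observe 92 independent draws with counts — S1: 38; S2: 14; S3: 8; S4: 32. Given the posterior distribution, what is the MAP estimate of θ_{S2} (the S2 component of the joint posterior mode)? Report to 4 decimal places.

0.1513

The Dirichlet prior is conjugate to the Multinomial likelihood: each posterior αⱼ = prior αⱼ + observed count nⱼ.
Posterior concentration: (38.8, 14.8, 8.8, 32.8), total = 95.2.
Joint mode component: (α_{S2}−1)/(Σα−K) = 13.8/91.2 = 0.1513.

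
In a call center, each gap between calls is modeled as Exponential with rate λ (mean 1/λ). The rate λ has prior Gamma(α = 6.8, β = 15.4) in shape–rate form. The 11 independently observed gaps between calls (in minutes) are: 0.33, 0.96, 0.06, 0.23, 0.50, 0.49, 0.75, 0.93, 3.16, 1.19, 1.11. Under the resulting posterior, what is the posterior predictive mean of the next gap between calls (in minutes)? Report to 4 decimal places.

With a Gamma(shape α, rate β) prior on the exponential rate λ, the posterior after n observations with total T = Σxᵢ is Gamma(α+n, β+T).
Sum of observations T = 9.71 minutes; n = 11.
Posterior: Gamma(6.8+11, 15.4+9.71) = Gamma(17.8, 25.11).
The predictive distribution for the next observation is Lomax; its mean is β/(α−1) = 25.11/16.8 = 1.4946.

1.4946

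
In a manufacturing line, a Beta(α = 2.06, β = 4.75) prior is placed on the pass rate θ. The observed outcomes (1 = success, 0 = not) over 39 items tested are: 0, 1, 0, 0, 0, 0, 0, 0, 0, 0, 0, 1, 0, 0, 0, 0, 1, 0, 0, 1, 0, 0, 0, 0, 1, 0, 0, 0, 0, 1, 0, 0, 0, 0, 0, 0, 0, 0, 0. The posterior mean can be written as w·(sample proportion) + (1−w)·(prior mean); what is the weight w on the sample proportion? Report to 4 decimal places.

0.8513

The Beta prior is conjugate to a Binomial/Bernoulli likelihood; the update adds successes to α and failures to β.
Posterior mean = (α₀+k)/(α₀+β₀+n) = [n/(α₀+β₀+n)]·(k/n) + [(α₀+β₀)/(α₀+β₀+n)]·α₀/(α₀+β₀), so only n and the prior enter the weight.
The weight on the data is w = n/(α₀+β₀+n) = 39/(2.06+4.75+39) = 39/45.81 = 0.8513.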